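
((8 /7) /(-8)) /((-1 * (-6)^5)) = -1 /54432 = -0.00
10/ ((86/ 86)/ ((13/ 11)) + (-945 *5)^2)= 65/ 145116568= 0.00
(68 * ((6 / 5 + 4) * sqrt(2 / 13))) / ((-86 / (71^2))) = -342788 * sqrt(26) / 215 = -8129.69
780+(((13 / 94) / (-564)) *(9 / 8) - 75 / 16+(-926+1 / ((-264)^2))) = -11599828153 / 76979232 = -150.69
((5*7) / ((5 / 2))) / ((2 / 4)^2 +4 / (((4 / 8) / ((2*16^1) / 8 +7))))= 0.16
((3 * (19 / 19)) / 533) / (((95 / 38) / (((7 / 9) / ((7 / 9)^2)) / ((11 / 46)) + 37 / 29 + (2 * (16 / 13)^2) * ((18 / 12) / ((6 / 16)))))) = 42502074 / 1005709705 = 0.04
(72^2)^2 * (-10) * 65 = -17468006400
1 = 1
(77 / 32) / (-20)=-77 / 640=-0.12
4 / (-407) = -4 / 407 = -0.01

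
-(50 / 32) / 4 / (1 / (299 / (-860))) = 1495 / 11008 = 0.14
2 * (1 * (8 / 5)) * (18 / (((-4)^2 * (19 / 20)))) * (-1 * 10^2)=-7200 / 19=-378.95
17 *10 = 170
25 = 25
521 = 521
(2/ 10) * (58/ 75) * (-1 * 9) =-174/ 125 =-1.39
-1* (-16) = 16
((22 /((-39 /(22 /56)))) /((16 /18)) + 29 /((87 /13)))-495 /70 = -13049 /4368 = -2.99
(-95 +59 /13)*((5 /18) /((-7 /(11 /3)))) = 1540 /117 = 13.16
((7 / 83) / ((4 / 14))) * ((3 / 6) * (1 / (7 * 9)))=7 / 2988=0.00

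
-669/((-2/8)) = 2676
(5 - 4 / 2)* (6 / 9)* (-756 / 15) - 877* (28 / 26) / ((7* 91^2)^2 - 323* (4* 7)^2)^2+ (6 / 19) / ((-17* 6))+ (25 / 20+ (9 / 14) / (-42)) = -6742597093258955112995389 / 67718241442141027121930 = -99.57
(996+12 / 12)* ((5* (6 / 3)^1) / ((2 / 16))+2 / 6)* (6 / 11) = 480554 / 11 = 43686.73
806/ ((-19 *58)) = -403/ 551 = -0.73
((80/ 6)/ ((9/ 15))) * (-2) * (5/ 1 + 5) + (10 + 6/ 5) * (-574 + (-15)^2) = -195896/ 45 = -4353.24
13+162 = 175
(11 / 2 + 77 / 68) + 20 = 1811 / 68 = 26.63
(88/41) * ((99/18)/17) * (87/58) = 726/697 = 1.04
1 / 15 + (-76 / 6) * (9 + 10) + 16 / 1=-1123 / 5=-224.60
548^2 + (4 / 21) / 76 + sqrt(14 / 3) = sqrt(42) / 3 + 119821297 / 399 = 300306.16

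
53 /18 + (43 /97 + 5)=14645 /1746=8.39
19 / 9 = 2.11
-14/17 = -0.82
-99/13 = -7.62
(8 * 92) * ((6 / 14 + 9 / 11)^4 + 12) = 372983564928 / 35153041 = 10610.28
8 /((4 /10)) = 20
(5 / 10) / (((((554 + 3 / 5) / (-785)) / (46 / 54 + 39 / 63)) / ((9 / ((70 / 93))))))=-3382565 / 271754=-12.45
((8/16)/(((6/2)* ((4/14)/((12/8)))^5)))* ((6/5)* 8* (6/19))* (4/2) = 4030.36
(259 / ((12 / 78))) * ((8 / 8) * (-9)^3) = -2454543 / 2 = -1227271.50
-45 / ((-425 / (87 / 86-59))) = -44883 / 7310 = -6.14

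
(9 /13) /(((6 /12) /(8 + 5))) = 18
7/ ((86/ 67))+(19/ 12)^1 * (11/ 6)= 25871/ 3096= 8.36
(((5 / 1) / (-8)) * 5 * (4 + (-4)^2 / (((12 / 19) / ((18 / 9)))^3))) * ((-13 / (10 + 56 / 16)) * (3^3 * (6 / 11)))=2246725 / 99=22694.19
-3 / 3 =-1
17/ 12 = 1.42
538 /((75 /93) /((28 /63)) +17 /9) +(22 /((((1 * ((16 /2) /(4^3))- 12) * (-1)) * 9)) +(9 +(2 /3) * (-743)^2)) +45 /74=96279223160777 /261494910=368187.75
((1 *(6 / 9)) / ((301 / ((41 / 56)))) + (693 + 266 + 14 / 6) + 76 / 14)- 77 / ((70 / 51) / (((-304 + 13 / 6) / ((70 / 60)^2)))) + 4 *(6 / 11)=887970903 / 66220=13409.41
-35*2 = -70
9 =9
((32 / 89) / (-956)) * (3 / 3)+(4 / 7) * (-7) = -85092 / 21271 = -4.00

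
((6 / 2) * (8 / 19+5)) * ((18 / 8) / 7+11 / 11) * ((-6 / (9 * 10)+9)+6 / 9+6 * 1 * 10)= 994671 / 665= 1495.75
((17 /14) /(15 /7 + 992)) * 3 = 51 /13918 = 0.00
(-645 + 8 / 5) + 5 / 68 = -218731 / 340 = -643.33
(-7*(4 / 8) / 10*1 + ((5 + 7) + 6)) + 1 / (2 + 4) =1069 / 60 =17.82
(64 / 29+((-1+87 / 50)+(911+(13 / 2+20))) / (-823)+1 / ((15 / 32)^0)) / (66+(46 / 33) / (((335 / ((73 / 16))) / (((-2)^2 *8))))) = 2726717961 / 87871849910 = 0.03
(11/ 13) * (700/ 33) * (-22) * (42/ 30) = -21560/ 39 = -552.82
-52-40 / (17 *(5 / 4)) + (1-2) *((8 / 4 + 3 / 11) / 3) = -30653 / 561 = -54.64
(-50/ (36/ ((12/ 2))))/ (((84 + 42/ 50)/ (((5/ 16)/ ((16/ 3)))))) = -3125/ 542976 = -0.01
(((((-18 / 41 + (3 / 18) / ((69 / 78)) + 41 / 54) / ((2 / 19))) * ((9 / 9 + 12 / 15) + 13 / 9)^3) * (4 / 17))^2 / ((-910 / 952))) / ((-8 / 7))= 8209665167877826513846496 / 5948237141830482890625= 1380.18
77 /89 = 0.87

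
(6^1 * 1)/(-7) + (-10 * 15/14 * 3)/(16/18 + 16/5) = -11229/1288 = -8.72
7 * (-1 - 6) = -49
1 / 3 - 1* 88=-263 / 3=-87.67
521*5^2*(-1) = -13025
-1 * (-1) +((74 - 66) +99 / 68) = 10.46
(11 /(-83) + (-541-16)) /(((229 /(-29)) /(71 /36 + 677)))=1821027943 /38014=47904.14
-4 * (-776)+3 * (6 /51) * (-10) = 52708 /17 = 3100.47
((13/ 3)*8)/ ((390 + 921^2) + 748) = 104/ 2548137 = 0.00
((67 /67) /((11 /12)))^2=144 /121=1.19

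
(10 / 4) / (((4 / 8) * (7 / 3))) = 2.14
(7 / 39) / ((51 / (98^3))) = 6588344 / 1989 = 3312.39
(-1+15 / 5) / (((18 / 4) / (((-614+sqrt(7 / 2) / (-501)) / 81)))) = -2456 / 729 - 2 * sqrt(14) / 365229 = -3.37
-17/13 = -1.31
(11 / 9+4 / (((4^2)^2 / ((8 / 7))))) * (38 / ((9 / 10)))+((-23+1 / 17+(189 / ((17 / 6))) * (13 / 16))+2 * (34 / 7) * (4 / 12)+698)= 60521689 / 77112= 784.85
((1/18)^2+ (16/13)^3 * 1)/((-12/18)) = -1329301/474552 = -2.80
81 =81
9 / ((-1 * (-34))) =9 / 34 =0.26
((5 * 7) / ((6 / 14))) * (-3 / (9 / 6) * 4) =-1960 / 3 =-653.33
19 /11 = 1.73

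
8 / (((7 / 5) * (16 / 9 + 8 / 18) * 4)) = 9 / 14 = 0.64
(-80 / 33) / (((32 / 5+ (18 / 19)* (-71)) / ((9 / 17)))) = 11400 / 540617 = 0.02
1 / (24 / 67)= 67 / 24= 2.79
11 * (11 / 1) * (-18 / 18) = -121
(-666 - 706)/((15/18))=-8232/5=-1646.40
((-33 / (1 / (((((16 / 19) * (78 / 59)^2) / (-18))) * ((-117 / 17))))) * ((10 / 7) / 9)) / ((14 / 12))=-139201920 / 55093787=-2.53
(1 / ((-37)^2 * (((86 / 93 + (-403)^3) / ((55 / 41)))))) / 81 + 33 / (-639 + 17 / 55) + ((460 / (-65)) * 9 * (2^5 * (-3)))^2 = 409482841843072252821082161103 / 10952651627584434298440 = 37386639.85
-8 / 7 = -1.14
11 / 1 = 11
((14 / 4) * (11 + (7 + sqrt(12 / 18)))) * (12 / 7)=112.90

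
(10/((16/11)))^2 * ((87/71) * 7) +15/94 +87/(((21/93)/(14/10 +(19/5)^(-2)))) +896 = 5039754651397/2698431680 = 1867.66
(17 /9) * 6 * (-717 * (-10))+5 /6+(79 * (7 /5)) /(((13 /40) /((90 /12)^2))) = 7831445 /78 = 100403.14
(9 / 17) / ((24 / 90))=135 / 68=1.99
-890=-890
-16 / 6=-8 / 3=-2.67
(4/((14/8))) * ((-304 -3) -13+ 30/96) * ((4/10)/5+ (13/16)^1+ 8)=-3638811/560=-6497.88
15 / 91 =0.16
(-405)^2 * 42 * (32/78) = 36741600/13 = 2826276.92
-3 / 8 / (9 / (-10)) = 5 / 12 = 0.42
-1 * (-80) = 80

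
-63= -63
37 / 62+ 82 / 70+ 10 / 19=94603 / 41230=2.29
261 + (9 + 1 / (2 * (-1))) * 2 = 278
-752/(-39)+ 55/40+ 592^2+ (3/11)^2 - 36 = 13230140509/37752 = 350448.73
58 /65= 0.89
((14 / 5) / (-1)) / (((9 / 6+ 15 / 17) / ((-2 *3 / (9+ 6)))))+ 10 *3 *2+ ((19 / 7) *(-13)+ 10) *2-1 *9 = 12739 / 14175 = 0.90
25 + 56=81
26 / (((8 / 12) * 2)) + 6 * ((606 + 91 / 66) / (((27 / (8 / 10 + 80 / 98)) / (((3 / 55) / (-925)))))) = 485789929 / 24928750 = 19.49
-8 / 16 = -1 / 2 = -0.50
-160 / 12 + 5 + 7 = -4 / 3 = -1.33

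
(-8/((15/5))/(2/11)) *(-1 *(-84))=-1232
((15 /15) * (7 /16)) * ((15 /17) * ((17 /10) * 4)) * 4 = 21 /2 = 10.50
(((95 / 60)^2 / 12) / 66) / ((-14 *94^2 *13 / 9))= -361 / 20378502144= -0.00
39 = 39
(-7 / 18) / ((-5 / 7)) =49 / 90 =0.54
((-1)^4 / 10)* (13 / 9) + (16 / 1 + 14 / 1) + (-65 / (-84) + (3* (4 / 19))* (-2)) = 709943 / 23940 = 29.66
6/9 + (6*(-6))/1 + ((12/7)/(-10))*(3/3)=-3728/105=-35.50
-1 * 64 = -64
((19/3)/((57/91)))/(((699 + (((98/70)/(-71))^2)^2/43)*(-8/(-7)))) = 435032096419375/34370950311937872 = 0.01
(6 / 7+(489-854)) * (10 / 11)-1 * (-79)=-19407 / 77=-252.04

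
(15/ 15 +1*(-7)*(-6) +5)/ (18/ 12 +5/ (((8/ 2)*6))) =1152/ 41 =28.10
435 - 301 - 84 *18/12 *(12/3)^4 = -32122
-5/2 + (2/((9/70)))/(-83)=-2.69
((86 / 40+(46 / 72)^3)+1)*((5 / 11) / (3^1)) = 0.52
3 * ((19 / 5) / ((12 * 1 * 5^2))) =19 / 500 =0.04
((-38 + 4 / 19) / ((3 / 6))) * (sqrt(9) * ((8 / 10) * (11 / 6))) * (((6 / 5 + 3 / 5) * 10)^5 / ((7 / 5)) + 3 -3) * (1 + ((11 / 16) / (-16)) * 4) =-49435114212 / 133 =-371692588.06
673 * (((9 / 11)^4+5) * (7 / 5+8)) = 2523078346 / 73205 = 34465.93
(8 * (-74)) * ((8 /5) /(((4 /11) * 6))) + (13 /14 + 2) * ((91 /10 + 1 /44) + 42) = -2628011 /9240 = -284.42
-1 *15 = -15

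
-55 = -55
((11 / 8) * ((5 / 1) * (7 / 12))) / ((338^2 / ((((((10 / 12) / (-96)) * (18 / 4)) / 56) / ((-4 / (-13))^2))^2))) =1375 / 721554505728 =0.00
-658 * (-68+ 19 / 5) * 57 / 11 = 12039426 / 55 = 218898.65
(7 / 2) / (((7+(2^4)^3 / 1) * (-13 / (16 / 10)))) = -28 / 266695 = -0.00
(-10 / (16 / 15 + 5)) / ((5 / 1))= -30 / 91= -0.33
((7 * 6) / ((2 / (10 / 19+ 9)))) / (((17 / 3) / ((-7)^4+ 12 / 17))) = 465573087 / 5491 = 84788.40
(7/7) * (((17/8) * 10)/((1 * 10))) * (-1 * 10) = -85/4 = -21.25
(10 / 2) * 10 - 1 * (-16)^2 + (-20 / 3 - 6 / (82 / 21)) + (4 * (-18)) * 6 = -79483 / 123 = -646.20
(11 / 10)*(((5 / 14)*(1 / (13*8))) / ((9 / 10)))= 55 / 13104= 0.00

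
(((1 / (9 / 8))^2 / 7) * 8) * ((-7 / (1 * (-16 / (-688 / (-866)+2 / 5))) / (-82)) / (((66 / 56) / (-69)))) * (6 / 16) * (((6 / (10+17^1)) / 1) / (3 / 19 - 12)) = -0.00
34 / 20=17 / 10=1.70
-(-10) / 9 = 10 / 9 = 1.11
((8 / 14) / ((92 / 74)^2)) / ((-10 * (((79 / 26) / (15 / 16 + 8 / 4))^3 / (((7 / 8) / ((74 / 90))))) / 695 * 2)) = -52790122382985 / 4273236066304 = -12.35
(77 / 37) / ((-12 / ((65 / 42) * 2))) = -715 / 1332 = -0.54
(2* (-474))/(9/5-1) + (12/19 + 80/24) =-67319/57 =-1181.04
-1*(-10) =10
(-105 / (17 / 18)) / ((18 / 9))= -945 / 17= -55.59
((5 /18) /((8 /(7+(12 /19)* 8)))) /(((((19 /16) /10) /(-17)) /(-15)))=973250 /1083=898.66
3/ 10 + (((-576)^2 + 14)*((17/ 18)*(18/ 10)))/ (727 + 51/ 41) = 57836801/ 74645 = 774.82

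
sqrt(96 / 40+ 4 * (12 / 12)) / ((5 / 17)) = 68 * sqrt(10) / 25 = 8.60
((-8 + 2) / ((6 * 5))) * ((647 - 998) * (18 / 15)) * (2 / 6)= 702 / 25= 28.08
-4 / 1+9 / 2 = 0.50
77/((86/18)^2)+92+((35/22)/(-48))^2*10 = 98335654085/1030943232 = 95.38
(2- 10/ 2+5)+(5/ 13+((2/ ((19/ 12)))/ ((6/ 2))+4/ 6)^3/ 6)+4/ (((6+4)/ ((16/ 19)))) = 106024661/ 36112635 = 2.94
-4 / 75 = -0.05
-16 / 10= -8 / 5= -1.60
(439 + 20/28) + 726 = 8160/7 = 1165.71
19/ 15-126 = -1871/ 15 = -124.73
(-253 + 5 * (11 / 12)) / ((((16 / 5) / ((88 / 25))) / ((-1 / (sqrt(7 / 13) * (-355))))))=-1.05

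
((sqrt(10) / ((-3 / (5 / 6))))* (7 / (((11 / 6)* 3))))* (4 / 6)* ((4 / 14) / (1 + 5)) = -10* sqrt(10) / 891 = -0.04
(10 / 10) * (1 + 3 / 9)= 4 / 3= 1.33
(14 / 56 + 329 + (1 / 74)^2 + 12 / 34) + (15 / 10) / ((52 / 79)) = 803284465 / 2420392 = 331.88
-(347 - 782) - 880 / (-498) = 108755 / 249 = 436.77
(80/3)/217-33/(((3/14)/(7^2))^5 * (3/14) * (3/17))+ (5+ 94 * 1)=-86307781733350014109/158193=-545585340270113.18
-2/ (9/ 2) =-4/ 9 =-0.44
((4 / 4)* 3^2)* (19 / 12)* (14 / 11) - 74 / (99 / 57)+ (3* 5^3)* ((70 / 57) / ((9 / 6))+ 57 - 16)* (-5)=-32785645 / 418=-78434.56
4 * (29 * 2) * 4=928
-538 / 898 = -269 / 449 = -0.60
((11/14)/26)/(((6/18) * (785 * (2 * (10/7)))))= 33/816400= 0.00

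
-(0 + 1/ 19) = -0.05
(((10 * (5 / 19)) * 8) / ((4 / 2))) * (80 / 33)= 16000 / 627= 25.52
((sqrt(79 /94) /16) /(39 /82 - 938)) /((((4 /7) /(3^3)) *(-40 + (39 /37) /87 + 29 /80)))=41573385 *sqrt(7426) /49160633900068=0.00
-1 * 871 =-871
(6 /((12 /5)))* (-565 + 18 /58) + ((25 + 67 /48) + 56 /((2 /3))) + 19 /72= -5433245 /4176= -1301.06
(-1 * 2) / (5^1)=-2 / 5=-0.40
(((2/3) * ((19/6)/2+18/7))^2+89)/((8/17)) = 26091005/127008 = 205.43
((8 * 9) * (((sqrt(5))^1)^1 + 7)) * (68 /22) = 2448 * sqrt(5) /11 + 17136 /11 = 2055.44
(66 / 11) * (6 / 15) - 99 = -483 / 5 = -96.60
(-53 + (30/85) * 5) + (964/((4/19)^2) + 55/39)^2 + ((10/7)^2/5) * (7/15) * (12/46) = 473134672.72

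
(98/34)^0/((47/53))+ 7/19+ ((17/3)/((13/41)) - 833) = -28336366/34827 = -813.63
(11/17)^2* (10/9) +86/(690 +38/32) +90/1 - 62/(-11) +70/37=1148679304508/11707134813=98.12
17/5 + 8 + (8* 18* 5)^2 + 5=2592082/5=518416.40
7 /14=1 /2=0.50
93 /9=31 /3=10.33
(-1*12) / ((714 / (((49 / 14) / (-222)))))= 1 / 3774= 0.00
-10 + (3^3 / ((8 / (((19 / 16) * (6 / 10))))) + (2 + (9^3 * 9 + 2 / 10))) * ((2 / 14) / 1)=927.94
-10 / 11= -0.91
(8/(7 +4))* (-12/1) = -8.73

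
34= 34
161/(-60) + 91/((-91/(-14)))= 679/60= 11.32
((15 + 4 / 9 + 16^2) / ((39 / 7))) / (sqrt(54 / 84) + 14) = 3351796 / 959985 - 17101*sqrt(14) / 319995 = 3.29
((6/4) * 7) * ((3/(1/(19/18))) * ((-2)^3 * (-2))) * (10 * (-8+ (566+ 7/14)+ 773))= 7083580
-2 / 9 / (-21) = 2 / 189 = 0.01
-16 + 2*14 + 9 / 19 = 12.47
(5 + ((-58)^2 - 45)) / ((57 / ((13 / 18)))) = 7202 / 171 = 42.12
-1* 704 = -704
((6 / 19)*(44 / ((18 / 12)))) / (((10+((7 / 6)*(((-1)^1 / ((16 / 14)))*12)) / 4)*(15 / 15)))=2816 / 2109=1.34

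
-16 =-16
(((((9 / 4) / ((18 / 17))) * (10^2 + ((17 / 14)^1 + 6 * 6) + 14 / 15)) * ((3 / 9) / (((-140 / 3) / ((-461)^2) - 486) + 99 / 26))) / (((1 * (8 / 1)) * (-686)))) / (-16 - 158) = -1362563727551 / 6411498812694823680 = -0.00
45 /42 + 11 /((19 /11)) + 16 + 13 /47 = 296503 /12502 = 23.72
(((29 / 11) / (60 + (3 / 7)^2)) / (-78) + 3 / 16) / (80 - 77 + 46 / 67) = 0.05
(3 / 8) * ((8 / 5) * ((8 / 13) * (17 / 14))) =204 / 455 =0.45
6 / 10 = 3 / 5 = 0.60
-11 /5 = -2.20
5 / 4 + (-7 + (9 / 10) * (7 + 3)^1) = 3.25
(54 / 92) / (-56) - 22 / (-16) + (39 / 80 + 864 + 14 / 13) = 72579291 / 83720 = 866.93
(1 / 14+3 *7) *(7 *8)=1180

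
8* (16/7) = 128/7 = 18.29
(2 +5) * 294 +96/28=14430/7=2061.43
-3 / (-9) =1 / 3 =0.33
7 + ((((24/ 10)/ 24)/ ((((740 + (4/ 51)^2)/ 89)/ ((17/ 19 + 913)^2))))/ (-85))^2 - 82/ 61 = 16072657469166232696744101/ 1150417919141400563125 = 13971.15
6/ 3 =2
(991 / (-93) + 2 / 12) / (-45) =1951 / 8370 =0.23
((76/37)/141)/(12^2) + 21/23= 0.91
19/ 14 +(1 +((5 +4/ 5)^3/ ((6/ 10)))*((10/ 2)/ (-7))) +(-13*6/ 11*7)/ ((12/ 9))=-267.15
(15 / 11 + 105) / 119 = 1170 / 1309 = 0.89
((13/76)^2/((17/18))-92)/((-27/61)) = 275433971/1325592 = 207.78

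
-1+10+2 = 11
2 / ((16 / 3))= 3 / 8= 0.38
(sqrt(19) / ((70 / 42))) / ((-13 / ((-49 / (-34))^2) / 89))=-641067*sqrt(19) / 75140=-37.19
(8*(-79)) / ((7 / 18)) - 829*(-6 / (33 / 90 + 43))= -13755636 / 9107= -1510.45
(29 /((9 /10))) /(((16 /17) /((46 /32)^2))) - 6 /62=40368239 /571392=70.65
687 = 687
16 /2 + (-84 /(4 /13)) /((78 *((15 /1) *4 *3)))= 2873 /360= 7.98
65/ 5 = 13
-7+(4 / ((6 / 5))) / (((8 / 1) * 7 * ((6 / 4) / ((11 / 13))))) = -6.97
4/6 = 2/3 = 0.67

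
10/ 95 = 2/ 19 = 0.11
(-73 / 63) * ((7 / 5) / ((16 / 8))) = -0.81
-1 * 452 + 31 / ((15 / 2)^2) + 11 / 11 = -101351 / 225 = -450.45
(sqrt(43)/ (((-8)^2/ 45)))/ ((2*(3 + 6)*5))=sqrt(43)/ 128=0.05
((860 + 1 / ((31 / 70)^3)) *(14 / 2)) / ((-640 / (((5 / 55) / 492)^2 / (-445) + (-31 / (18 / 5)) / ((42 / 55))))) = 1335597033603201641 / 12425407672296960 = 107.49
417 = 417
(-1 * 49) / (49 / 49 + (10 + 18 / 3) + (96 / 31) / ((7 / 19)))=-10633 / 5513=-1.93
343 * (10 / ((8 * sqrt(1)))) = 1715 / 4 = 428.75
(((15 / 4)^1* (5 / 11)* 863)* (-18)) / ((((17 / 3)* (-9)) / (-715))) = -12621375 / 34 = -371216.91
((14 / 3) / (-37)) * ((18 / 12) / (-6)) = 7 / 222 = 0.03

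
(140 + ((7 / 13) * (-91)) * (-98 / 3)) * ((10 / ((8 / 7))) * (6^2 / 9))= 182770 / 3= 60923.33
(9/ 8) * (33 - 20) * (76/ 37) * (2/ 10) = 2223/ 370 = 6.01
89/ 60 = 1.48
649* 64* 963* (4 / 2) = 79998336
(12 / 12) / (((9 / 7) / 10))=70 / 9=7.78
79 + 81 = 160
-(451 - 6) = -445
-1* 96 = -96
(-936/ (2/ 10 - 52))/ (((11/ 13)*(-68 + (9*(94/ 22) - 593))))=-7605/ 221704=-0.03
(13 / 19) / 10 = 13 / 190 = 0.07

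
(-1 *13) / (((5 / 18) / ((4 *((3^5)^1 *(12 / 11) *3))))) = -8188128 / 55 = -148875.05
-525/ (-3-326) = 75/ 47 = 1.60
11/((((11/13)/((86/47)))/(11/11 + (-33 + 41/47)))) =-1635634/2209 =-740.44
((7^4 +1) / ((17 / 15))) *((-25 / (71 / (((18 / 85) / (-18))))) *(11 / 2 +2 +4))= 2071725 / 20519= 100.97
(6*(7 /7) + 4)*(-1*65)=-650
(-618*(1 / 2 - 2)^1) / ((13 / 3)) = 2781 / 13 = 213.92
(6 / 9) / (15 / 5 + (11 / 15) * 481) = 5 / 2668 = 0.00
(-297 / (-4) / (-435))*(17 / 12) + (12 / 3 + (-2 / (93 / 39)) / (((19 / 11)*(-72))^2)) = 15806813213 / 4206025440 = 3.76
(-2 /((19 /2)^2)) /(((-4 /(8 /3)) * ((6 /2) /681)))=3632 /1083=3.35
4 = 4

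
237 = 237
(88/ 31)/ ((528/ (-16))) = -8/ 93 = -0.09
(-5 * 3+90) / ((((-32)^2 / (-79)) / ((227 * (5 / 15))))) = -448325 / 1024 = -437.82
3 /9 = 1 /3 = 0.33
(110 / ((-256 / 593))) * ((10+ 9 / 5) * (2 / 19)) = -384857 / 1216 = -316.49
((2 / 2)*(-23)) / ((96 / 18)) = -69 / 16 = -4.31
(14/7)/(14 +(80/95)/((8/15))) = 19/148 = 0.13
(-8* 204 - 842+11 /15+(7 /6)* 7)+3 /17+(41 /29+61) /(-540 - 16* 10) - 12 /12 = -42551049 /17255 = -2466.01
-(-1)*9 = 9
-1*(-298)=298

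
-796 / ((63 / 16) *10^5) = -398 / 196875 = -0.00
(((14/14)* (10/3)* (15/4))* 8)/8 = 25/2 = 12.50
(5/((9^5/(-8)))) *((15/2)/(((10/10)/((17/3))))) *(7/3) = -11900/177147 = -0.07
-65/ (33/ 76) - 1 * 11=-5303/ 33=-160.70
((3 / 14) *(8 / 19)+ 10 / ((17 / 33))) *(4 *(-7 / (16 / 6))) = -66141 / 323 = -204.77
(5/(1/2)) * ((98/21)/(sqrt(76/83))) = 70 * sqrt(1577)/57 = 48.77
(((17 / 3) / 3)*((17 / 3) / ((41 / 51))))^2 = 24137569 / 136161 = 177.27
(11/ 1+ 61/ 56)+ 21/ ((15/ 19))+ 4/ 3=33619/ 840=40.02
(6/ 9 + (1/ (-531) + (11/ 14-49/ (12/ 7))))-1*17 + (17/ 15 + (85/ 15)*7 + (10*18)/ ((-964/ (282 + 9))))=-1033193183/ 17915940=-57.67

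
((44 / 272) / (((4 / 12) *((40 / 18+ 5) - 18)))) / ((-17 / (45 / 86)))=13365 / 9643352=0.00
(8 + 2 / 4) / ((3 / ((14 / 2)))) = 119 / 6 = 19.83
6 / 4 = 3 / 2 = 1.50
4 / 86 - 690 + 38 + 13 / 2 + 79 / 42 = -643.57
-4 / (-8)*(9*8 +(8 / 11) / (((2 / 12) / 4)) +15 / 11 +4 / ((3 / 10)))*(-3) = -3437 / 22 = -156.23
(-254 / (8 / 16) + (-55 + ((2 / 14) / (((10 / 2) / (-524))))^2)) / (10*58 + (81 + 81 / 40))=-3320792 / 6497645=-0.51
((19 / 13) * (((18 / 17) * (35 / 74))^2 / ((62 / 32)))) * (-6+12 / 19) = -9525600 / 9379019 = -1.02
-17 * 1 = -17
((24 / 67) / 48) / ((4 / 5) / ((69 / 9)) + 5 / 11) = 1265 / 94738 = 0.01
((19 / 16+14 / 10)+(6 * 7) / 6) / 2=767 / 160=4.79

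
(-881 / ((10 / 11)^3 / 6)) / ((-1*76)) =3517833 / 38000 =92.57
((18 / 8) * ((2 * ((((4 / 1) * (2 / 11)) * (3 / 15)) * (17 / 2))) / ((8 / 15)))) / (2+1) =153 / 44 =3.48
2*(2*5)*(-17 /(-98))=170 /49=3.47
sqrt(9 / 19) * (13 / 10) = 39 * sqrt(19) / 190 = 0.89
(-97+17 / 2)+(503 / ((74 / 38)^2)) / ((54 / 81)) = 110.46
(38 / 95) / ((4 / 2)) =1 / 5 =0.20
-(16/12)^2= -16/9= -1.78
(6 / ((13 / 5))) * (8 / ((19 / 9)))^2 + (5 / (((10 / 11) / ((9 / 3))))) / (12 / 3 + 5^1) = 984743 / 28158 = 34.97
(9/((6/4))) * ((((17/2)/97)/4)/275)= 51/106700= 0.00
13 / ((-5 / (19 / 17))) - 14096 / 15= -240373 / 255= -942.64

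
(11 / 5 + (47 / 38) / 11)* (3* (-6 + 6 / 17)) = -695952 / 17765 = -39.18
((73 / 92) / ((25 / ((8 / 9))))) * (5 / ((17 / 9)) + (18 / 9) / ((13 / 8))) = 125122 / 1143675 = 0.11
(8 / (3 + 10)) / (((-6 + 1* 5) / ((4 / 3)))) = -32 / 39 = -0.82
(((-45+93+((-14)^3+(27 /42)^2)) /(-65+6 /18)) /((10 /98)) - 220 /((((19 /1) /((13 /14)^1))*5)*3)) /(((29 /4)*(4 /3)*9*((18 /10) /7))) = 631307315 /34633656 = 18.23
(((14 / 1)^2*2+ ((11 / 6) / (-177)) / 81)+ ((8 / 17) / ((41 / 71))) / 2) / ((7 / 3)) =23527697509 / 139900446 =168.17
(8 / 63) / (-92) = -2 / 1449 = -0.00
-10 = -10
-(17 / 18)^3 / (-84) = 4913 / 489888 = 0.01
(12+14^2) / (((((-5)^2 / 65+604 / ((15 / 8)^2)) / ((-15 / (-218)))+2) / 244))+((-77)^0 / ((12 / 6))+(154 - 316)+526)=10569874977 / 27471026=384.76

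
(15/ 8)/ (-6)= -0.31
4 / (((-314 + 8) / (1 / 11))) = -2 / 1683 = -0.00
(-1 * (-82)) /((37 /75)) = 6150 /37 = 166.22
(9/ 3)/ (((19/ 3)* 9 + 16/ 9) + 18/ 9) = 27/ 547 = 0.05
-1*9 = -9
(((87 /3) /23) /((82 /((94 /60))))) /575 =1363 /32533500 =0.00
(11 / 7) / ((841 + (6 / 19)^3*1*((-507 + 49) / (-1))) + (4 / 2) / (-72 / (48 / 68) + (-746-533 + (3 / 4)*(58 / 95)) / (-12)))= 781877987 / 425842158007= 0.00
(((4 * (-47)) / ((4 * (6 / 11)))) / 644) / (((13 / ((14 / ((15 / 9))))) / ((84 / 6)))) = -3619 / 2990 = -1.21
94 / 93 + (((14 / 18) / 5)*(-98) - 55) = -96581 / 1395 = -69.23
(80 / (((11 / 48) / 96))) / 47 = 368640 / 517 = 713.04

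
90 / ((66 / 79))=1185 / 11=107.73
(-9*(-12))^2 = 11664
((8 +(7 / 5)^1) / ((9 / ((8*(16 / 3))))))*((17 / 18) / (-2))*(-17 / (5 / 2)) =869312 / 6075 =143.10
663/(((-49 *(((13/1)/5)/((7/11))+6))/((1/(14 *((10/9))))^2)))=-0.01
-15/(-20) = 3/4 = 0.75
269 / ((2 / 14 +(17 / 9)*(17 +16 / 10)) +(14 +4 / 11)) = 310695 / 57334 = 5.42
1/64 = 0.02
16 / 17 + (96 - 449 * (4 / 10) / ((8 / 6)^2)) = -2777 / 680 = -4.08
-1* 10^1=-10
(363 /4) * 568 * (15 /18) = 42955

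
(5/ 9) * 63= 35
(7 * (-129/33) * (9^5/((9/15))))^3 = -25994614259866182910875/1331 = -19530138437164675365.05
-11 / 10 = -1.10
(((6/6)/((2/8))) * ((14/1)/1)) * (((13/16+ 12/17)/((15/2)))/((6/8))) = 11564/765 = 15.12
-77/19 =-4.05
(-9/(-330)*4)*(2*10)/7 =24/77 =0.31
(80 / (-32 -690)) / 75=-8 / 5415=-0.00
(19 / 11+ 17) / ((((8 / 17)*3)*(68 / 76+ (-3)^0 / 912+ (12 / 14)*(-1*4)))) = -49028 / 9361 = -5.24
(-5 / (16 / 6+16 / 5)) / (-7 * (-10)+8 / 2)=-75 / 6512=-0.01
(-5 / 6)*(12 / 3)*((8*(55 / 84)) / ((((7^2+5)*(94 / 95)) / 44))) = -1149500 / 79947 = -14.38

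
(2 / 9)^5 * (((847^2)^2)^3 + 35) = 484739480245075092563984368414034048 / 6561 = 73881950959468845079101410000000.00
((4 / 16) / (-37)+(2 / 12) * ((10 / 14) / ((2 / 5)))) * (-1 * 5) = -1130 / 777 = -1.45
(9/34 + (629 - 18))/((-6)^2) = 20783/1224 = 16.98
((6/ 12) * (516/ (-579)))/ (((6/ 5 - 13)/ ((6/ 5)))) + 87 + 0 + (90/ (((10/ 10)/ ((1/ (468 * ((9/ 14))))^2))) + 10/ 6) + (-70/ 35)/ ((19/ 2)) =4718048935729/ 53309811906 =88.50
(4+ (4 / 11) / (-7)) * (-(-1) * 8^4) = 1245184 / 77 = 16171.22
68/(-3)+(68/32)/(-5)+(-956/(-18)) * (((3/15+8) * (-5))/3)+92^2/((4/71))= 161446021/1080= 149487.06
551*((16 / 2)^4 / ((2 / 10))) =11284480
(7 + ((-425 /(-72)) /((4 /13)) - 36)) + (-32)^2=292085 /288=1014.18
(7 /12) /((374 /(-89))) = -0.14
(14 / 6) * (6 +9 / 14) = 31 / 2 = 15.50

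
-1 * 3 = -3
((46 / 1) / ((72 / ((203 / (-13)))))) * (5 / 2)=-23345 / 936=-24.94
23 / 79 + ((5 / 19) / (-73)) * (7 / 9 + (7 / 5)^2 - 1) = 1404656 / 4930785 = 0.28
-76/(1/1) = -76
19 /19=1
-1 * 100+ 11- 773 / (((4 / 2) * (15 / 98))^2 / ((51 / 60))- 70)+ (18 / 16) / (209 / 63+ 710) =-39965757242349 / 512788143640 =-77.94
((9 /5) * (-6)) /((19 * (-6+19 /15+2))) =162 /779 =0.21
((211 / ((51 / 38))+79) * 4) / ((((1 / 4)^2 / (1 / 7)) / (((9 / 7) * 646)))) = 12556416 / 7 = 1793773.71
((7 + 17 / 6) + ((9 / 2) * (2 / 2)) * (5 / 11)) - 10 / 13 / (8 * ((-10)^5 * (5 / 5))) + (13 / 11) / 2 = 427960033 / 34320000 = 12.47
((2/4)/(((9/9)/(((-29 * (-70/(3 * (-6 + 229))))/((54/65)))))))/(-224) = -9425/1156032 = -0.01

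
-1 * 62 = -62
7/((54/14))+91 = 2506/27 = 92.81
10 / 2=5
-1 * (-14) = 14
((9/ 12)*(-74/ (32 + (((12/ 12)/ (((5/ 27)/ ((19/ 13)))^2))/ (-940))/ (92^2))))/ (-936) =5979551500/ 3227017706493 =0.00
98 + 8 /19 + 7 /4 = 7613 /76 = 100.17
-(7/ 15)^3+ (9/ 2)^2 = 272003/ 13500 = 20.15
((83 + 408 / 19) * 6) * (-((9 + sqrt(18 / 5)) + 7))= -11218.82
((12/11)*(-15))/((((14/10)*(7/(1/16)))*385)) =-45/166012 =-0.00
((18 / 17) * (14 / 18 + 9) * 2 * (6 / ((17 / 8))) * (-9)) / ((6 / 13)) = -329472 / 289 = -1140.04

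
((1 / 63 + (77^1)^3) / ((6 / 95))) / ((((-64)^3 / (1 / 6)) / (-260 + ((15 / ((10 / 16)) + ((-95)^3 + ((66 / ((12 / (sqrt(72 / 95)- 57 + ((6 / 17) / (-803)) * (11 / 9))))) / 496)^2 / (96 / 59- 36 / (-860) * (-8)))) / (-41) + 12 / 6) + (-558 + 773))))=-130671911459635389454367383125175 / 1362536671296039223962894336- 2342073798538399475 * sqrt(190) / 30498179588504772673536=-95903.41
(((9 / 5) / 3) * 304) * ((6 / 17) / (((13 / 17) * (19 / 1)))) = 288 / 65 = 4.43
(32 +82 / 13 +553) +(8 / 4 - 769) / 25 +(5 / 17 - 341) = 1215068 / 5525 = 219.92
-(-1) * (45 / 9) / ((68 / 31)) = 155 / 68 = 2.28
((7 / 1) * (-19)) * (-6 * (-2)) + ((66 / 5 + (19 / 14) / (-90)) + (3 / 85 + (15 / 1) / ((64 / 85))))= -1562.86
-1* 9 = -9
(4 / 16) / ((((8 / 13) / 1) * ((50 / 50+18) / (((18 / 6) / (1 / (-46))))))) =-897 / 304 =-2.95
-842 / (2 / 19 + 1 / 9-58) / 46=71991 / 227263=0.32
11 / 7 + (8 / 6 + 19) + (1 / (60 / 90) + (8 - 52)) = -865 / 42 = -20.60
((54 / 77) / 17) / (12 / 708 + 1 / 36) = 114696 / 124355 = 0.92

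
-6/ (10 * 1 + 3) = -6/ 13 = -0.46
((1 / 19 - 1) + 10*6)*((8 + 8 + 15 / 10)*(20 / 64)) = 98175 / 304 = 322.94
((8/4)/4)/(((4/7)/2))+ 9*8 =295/4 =73.75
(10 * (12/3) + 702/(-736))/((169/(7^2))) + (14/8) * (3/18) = 2166661/186576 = 11.61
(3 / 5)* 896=2688 / 5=537.60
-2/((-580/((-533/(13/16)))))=-328/145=-2.26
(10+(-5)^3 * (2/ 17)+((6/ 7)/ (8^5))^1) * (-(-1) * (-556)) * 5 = 6376617355/ 487424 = 13082.28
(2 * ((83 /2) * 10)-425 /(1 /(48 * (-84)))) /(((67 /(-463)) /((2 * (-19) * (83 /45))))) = 500717111572 /603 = 830376636.11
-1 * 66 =-66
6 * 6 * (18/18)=36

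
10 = 10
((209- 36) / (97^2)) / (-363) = -173 / 3415467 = -0.00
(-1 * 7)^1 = -7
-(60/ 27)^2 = -400/ 81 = -4.94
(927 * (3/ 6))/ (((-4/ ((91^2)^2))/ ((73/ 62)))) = -4640536185831/ 496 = -9355919729.50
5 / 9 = 0.56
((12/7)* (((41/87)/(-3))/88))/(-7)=41/93786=0.00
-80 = -80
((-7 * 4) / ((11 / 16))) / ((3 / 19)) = -8512 / 33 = -257.94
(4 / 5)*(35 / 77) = 4 / 11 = 0.36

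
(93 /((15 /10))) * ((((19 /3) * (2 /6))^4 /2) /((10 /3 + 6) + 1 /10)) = 40399510 /618921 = 65.27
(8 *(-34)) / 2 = -136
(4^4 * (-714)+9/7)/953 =-1279479/6671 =-191.80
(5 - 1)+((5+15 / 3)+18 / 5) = 88 / 5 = 17.60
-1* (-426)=426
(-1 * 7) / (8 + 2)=-7 / 10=-0.70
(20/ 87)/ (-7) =-20/ 609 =-0.03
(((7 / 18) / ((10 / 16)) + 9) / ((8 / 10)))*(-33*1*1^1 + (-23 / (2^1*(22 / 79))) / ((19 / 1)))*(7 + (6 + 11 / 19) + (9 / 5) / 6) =-746116589 / 127072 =-5871.60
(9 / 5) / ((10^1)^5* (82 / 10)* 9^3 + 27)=1 / 332100015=0.00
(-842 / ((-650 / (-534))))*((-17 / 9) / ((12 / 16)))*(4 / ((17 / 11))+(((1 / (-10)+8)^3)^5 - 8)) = 6185946198992130601348341449318209 / 121875000000000000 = 50756481632755943.40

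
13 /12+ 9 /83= 1187 /996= 1.19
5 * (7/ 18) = 35/ 18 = 1.94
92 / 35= 2.63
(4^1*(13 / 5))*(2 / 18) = 52 / 45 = 1.16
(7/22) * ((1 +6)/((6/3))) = 49/44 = 1.11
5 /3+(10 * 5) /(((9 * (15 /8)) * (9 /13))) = 1445 /243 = 5.95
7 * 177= 1239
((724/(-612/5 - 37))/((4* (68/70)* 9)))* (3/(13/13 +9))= -6335/162588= -0.04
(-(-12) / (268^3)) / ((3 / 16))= 1 / 300763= 0.00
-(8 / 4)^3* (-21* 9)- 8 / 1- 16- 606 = 882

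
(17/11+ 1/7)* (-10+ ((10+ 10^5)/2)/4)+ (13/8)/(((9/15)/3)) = 12995905/616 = 21097.25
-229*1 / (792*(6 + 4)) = -229 / 7920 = -0.03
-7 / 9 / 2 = -7 / 18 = -0.39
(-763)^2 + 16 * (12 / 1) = 582361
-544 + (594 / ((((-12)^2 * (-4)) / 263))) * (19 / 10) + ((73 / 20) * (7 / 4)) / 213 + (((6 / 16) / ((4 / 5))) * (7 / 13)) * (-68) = -953820017 / 886080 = -1076.45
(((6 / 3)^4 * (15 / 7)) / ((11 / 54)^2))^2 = 489776025600 / 717409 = 682701.26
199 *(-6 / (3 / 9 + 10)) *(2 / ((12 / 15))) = -8955 / 31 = -288.87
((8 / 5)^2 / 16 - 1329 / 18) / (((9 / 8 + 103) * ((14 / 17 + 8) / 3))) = -22102 / 91875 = -0.24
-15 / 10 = -3 / 2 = -1.50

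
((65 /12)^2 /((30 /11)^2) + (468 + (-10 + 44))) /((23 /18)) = 2622817 /6624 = 395.96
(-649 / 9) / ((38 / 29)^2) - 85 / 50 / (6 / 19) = -1539427 / 32490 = -47.38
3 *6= 18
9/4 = 2.25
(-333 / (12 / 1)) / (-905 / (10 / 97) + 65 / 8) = 222 / 70163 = 0.00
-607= -607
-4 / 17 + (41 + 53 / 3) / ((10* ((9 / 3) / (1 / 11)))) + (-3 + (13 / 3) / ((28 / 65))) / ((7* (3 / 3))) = 142591 / 149940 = 0.95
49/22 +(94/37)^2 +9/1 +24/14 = 4089161/210826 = 19.40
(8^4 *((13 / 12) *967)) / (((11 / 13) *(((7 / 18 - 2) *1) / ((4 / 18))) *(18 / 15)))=-1673451520 / 2871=-582881.06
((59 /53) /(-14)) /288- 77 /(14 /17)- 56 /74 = -94.26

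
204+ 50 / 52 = 5329 / 26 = 204.96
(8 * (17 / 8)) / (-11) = -17 / 11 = -1.55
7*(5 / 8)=35 / 8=4.38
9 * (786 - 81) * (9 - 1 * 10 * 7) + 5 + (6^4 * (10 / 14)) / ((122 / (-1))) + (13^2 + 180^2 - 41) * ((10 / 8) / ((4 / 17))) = -91481585 / 427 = -214242.59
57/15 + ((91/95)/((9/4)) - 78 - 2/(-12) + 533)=785561/1710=459.39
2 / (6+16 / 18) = 9 / 31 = 0.29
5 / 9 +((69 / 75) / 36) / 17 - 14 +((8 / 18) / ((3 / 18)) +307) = 1510741 / 5100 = 296.22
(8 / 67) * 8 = 64 / 67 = 0.96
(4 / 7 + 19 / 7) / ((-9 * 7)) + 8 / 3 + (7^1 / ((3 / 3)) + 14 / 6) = 5269 / 441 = 11.95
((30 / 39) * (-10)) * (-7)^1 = 700 / 13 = 53.85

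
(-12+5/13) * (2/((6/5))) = -755/39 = -19.36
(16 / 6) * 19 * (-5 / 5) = -50.67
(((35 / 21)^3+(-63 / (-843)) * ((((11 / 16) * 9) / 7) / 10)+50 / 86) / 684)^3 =20202058058248361141722513 / 45513881249834510706260312064000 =0.00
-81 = -81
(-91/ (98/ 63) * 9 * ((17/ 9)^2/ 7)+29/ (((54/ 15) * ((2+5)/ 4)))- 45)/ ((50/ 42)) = -38903/ 150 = -259.35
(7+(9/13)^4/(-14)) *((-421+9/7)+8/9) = -2924.91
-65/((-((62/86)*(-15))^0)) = 65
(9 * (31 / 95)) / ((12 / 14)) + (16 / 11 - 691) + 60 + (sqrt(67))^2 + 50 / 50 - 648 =-2520789 / 2090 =-1206.12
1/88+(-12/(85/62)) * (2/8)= -16283/7480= -2.18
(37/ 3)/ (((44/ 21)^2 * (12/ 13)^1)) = 3.04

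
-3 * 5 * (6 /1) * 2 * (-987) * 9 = 1598940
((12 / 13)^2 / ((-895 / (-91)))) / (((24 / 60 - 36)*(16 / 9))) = -567 / 414206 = -0.00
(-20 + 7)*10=-130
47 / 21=2.24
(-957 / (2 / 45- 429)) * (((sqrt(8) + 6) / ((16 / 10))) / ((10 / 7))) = 301455 * sqrt(2) / 154424 + 904365 / 154424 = 8.62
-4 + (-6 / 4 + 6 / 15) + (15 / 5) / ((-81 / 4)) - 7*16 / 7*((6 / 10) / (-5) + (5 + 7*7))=-1170893 / 1350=-867.33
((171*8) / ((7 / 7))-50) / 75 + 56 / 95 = 25882 / 1425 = 18.16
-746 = -746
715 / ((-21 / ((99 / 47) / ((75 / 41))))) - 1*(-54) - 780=-1258763 / 1645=-765.21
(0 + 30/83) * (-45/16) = -675/664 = -1.02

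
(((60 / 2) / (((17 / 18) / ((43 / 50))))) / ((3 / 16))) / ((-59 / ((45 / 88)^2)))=-156735 / 242726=-0.65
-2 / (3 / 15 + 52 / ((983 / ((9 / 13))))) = -9830 / 1163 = -8.45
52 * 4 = 208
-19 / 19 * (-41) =41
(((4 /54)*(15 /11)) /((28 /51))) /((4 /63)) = 255 /88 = 2.90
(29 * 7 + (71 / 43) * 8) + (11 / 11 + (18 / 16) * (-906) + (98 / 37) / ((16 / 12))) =-5091545 / 6364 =-800.05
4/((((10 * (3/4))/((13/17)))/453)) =15704/85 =184.75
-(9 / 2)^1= -9 / 2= -4.50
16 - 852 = -836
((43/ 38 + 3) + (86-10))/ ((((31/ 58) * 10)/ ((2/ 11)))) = 17661/ 6479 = 2.73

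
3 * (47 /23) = 141 /23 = 6.13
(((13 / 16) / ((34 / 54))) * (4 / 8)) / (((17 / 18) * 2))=3159 / 9248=0.34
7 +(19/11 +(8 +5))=21.73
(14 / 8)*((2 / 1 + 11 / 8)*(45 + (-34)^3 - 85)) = -232375.50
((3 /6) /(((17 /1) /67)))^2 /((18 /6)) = 4489 /3468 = 1.29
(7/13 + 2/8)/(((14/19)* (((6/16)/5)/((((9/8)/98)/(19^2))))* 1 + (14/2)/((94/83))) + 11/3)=28905/64071202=0.00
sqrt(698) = 26.42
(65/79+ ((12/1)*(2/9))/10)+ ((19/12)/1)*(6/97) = 272969/229890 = 1.19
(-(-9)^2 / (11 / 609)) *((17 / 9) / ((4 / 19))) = -1770363 / 44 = -40235.52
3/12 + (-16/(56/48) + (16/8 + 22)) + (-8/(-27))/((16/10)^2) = 16105/1512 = 10.65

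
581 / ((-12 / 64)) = -9296 / 3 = -3098.67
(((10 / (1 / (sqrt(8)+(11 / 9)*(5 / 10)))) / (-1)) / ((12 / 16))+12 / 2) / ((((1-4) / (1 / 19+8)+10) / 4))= -5440*sqrt(2) / 491-3944 / 4419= -16.56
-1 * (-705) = 705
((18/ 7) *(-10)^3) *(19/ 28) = -85500/ 49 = -1744.90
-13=-13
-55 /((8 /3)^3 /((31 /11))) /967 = -4185 /495104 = -0.01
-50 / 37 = -1.35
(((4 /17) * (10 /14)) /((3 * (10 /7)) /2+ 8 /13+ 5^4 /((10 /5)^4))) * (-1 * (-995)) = 4139200 /1035147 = 4.00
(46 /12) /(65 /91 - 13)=-161 /516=-0.31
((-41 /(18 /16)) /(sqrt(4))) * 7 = -1148 /9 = -127.56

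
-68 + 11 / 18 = -1213 / 18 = -67.39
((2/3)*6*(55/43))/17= 220/731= 0.30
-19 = -19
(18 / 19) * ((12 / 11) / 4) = 54 / 209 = 0.26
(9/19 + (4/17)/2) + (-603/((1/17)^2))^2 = 9809182894538/323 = 30368987289.59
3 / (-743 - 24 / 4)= -3 / 749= -0.00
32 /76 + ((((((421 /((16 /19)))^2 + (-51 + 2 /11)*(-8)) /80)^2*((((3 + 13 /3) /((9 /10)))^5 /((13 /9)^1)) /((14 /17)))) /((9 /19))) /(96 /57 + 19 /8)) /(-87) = -9641345341412347316550592661 /5454791796477284352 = -1767500154.20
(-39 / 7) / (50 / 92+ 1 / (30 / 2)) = -26910 / 2947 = -9.13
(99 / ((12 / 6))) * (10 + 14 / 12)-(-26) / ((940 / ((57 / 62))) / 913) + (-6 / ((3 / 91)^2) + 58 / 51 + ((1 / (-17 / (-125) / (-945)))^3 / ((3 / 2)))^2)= 8796258163690034150207983603473433 / 175842190165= 50023593060551289171370.20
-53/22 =-2.41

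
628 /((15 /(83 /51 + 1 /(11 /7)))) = 159512 /1683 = 94.78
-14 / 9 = -1.56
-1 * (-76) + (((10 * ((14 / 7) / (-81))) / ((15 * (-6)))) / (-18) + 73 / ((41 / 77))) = 57323416 / 269001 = 213.10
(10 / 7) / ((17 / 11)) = 110 / 119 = 0.92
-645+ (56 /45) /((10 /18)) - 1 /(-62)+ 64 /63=-62664739 /97650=-641.73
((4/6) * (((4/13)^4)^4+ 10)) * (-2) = -26616664384507062824/1996249827549539523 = -13.33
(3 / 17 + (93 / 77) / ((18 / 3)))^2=978121 / 6853924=0.14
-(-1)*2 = 2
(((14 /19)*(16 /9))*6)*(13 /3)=5824 /171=34.06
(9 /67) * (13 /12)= 39 /268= 0.15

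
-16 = -16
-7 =-7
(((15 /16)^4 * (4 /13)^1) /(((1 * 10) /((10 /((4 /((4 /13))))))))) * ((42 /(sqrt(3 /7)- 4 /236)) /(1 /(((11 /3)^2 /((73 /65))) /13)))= 29515303125 /1054711250944 + 248771840625 * sqrt(21) /1054711250944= 1.11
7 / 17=0.41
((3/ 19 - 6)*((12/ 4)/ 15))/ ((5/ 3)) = -333/ 475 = -0.70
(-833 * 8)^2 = 44408896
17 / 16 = 1.06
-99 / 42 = -33 / 14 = -2.36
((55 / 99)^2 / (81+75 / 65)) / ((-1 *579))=-325 / 50088132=-0.00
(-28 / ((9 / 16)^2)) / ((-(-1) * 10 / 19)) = -68096 / 405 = -168.14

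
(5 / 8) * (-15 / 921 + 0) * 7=-175 / 2456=-0.07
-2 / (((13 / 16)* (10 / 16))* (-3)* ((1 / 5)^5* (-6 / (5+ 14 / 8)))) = -60000 / 13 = -4615.38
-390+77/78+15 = -29173/78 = -374.01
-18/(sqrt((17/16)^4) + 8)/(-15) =512/3895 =0.13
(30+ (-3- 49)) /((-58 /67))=737 /29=25.41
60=60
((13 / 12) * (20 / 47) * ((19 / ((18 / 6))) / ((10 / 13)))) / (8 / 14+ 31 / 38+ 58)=427063 / 6682131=0.06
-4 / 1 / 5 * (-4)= 16 / 5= 3.20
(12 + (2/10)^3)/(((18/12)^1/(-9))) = -9006/125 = -72.05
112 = 112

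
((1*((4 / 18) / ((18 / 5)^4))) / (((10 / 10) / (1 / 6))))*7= 4375 / 2834352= 0.00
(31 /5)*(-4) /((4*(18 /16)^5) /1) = -1015808 /295245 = -3.44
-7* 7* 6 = -294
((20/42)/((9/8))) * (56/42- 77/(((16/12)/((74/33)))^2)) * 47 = -4306.34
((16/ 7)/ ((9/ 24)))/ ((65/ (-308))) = -5632/ 195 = -28.88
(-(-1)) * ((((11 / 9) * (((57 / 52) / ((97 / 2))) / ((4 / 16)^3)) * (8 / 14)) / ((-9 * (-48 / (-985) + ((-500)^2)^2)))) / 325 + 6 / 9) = 39737016210968153386 / 59605524316452724155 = 0.67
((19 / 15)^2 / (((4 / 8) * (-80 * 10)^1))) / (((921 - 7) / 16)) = -361 / 5141250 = -0.00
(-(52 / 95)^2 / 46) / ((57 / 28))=-37856 / 11831775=-0.00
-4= -4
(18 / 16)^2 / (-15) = -27 / 320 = -0.08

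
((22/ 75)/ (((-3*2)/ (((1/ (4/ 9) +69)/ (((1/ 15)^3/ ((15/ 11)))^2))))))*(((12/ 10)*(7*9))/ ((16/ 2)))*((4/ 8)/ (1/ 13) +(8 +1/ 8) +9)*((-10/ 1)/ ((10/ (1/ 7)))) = 3313202484375/ 1408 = 2353126764.47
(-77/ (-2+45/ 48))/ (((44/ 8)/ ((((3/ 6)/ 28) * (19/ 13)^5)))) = 9904396/ 6311981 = 1.57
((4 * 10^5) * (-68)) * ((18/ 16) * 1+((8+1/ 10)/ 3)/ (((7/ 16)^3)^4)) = -20671945833018927240000/ 13841287201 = -1493498800568.59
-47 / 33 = -1.42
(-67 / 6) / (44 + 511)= -0.02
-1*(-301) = 301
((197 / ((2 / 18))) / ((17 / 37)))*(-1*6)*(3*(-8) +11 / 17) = 156261582 / 289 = 540697.52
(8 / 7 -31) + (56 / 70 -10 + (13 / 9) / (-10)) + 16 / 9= -7859 / 210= -37.42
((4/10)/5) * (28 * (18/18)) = 2.24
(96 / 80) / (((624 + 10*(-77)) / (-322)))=966 / 365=2.65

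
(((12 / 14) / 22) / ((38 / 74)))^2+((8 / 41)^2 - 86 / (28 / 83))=-1834130362629 / 7195920578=-254.88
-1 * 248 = -248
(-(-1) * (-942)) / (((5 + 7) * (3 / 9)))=-471 / 2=-235.50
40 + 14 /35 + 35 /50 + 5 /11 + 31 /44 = 9297 /220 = 42.26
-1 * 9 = -9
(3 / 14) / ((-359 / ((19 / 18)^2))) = -361 / 542808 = -0.00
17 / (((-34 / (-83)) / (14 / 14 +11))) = 498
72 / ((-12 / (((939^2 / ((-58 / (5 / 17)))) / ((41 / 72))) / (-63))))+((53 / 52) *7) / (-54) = -297157201321 / 397306728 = -747.93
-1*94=-94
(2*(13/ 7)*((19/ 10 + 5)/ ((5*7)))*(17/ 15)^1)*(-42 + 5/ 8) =-1682473/ 49000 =-34.34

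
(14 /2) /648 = 7 /648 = 0.01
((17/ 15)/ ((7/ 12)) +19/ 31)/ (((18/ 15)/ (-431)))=-917.94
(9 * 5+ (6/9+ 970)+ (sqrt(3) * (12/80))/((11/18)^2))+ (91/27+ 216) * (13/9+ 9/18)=1442.92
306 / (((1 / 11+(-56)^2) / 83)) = 31042 / 3833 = 8.10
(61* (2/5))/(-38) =-61/95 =-0.64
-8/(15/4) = -32/15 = -2.13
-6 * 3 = -18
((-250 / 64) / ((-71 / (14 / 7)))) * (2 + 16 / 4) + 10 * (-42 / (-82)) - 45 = -39.22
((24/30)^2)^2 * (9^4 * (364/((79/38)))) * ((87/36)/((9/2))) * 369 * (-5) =-4603896880128/9875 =-466217405.58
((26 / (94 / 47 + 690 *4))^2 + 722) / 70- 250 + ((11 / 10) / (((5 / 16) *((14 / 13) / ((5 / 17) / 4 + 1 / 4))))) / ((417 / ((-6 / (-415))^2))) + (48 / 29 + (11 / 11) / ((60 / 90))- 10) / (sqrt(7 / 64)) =-65111464449268456231 / 271653507307236250- 1588 *sqrt(7) / 203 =-260.38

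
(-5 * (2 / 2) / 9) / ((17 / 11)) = -55 / 153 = -0.36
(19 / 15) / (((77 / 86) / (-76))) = -124184 / 1155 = -107.52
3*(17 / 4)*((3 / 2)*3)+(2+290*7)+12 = 16811 / 8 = 2101.38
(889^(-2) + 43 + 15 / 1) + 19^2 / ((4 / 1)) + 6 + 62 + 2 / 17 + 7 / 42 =216.53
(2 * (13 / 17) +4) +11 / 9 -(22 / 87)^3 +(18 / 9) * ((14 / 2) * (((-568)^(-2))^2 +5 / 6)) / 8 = 38189610592763325697 / 4660795129040584704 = 8.19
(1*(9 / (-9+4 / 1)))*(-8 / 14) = 36 / 35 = 1.03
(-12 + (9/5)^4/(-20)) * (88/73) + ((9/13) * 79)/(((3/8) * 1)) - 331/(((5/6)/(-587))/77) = 53242380302304/2965625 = 17953173.55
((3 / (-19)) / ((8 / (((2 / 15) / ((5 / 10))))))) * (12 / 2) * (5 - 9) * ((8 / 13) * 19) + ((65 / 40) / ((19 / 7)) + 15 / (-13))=9107 / 9880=0.92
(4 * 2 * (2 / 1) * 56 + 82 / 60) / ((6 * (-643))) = -26921 / 115740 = -0.23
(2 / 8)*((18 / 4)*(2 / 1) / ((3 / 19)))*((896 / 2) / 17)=6384 / 17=375.53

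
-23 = -23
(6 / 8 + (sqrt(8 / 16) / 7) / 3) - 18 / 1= -69 / 4 + sqrt(2) / 42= -17.22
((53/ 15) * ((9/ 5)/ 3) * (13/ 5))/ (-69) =-689/ 8625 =-0.08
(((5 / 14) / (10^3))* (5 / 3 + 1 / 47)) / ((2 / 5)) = 17 / 11280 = 0.00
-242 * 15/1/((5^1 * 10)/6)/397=-2178/1985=-1.10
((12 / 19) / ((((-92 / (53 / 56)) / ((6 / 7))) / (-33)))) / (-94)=-0.00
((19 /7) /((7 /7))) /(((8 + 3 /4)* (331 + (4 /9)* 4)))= 684 /733775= 0.00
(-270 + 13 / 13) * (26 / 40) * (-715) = 500071 / 4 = 125017.75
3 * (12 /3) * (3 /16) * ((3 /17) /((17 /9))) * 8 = 486 /289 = 1.68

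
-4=-4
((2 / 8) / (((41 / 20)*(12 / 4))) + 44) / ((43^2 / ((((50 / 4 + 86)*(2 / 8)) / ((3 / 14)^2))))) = 52290301 / 4093686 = 12.77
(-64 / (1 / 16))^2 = 1048576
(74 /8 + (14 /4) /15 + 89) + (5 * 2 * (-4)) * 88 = -205291 /60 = -3421.52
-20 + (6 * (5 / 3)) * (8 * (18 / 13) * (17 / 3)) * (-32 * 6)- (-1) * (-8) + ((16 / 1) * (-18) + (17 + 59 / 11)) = -120810.56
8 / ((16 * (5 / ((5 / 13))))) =1 / 26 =0.04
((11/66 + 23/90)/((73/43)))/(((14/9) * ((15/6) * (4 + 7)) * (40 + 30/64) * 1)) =26144/181979875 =0.00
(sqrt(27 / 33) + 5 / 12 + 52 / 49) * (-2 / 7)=-869 / 2058 -6 * sqrt(11) / 77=-0.68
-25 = -25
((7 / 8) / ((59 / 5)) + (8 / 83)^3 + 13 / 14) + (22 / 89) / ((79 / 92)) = 17154639452301 / 13282854447688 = 1.29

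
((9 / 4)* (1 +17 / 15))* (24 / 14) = 288 / 35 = 8.23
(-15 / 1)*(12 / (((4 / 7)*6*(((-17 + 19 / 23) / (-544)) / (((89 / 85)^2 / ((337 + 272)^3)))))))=-728732 / 85022614845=-0.00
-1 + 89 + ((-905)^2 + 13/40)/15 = 32813813/600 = 54689.69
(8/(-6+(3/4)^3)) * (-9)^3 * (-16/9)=-221184/119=-1858.69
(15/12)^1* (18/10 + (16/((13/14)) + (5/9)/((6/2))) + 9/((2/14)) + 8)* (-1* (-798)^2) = -2800681681/39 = -71812350.79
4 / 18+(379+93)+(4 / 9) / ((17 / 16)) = 72314 / 153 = 472.64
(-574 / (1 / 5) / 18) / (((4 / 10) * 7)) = -1025 / 18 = -56.94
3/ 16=0.19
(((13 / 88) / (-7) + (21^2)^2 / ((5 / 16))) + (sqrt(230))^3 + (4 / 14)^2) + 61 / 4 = 230*sqrt(230) + 13417963247 / 21560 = 625842.63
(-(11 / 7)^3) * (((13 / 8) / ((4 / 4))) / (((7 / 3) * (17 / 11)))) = -570999 / 326536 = -1.75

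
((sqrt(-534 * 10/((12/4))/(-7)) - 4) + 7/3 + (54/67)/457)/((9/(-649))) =99253517/826713 - 1298 * sqrt(3115)/63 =-1029.85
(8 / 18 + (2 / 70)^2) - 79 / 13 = -807158 / 143325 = -5.63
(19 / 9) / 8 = 19 / 72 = 0.26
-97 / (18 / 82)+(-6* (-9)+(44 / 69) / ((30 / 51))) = -400343 / 1035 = -386.80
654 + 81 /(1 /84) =7458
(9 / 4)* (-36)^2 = 2916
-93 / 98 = -0.95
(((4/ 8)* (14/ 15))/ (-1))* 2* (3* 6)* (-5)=84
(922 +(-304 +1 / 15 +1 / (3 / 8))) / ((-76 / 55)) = -102421 / 228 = -449.21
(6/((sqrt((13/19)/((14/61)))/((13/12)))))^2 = 1729/122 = 14.17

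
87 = 87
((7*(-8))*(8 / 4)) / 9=-112 / 9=-12.44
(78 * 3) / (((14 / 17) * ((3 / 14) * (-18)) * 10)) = -221 / 30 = -7.37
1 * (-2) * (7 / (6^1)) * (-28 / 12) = 49 / 9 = 5.44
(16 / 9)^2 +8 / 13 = 3.78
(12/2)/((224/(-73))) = -219/112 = -1.96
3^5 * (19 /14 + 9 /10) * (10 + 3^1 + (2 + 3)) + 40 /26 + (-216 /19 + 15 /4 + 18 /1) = 9884.66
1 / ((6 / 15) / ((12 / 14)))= 15 / 7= 2.14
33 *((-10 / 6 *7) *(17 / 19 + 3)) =-1499.47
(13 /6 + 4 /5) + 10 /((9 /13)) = 1567 /90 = 17.41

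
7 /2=3.50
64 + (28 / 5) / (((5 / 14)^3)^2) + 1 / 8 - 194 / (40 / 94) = 1441756689 / 625000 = 2306.81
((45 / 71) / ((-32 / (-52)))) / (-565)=-117 / 64184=-0.00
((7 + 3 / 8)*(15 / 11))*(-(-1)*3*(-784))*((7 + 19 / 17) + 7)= -66868830 / 187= -357587.33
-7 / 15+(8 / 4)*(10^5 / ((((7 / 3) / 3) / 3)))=80999951 / 105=771428.10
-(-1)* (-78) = -78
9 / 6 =3 / 2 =1.50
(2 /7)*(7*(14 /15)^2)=392 /225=1.74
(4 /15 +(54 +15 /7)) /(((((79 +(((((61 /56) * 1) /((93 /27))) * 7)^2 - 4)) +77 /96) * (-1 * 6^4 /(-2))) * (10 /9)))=0.00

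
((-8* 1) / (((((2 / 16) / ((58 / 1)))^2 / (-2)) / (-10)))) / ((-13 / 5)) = 172236800 / 13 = 13248984.62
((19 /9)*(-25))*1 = -475 /9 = -52.78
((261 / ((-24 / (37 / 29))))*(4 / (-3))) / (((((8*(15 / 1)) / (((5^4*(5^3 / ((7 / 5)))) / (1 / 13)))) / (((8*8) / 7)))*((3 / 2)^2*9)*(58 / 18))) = 601250000 / 38367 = 15671.02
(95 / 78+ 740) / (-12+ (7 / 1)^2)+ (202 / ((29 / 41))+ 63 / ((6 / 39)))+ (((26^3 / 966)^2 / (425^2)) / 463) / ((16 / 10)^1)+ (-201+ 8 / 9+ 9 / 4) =37538088051833014601 / 72571302726604500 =517.26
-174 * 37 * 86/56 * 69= -9550773/14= -682198.07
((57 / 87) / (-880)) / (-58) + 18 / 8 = 3330379 / 1480160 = 2.25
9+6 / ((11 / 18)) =207 / 11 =18.82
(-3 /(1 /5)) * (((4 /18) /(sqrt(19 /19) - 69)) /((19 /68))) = 10 /57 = 0.18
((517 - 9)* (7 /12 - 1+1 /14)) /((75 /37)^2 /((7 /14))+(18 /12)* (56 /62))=-156302837 /8531208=-18.32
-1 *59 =-59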